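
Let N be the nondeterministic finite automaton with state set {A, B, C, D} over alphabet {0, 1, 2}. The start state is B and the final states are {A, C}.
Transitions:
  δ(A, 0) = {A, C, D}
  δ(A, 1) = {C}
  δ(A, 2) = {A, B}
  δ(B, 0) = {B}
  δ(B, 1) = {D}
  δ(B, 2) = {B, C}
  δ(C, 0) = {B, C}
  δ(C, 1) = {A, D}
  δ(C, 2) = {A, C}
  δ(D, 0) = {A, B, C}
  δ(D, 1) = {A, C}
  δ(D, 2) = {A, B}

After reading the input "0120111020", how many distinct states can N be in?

4

Start: {B}
read 0: {B}
read 1: {D}
read 2: {A, B}
read 0: {A, B, C, D}
read 1: {A, C, D}
read 1: {A, C, D}
read 1: {A, C, D}
read 0: {A, B, C, D}
read 2: {A, B, C}
read 0: {A, B, C, D}
Final reachable set {A, B, C, D} has 4 states.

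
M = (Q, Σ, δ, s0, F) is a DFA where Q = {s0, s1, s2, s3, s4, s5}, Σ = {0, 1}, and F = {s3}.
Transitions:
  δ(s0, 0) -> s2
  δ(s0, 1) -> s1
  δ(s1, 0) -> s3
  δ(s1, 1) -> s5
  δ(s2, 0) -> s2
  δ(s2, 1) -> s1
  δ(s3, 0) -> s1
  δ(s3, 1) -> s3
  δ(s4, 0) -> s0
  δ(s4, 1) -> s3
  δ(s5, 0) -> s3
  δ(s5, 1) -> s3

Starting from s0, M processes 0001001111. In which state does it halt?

s0 --0--> s2
s2 --0--> s2
s2 --0--> s2
s2 --1--> s1
s1 --0--> s3
s3 --0--> s1
s1 --1--> s5
s5 --1--> s3
s3 --1--> s3
s3 --1--> s3

s3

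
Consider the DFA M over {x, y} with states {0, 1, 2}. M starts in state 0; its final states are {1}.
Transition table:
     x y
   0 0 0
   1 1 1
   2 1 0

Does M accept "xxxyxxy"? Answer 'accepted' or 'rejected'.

rejected

0 --x--> 0
0 --x--> 0
0 --x--> 0
0 --y--> 0
0 --x--> 0
0 --x--> 0
0 --y--> 0
End in state 0, which is not an accepting state.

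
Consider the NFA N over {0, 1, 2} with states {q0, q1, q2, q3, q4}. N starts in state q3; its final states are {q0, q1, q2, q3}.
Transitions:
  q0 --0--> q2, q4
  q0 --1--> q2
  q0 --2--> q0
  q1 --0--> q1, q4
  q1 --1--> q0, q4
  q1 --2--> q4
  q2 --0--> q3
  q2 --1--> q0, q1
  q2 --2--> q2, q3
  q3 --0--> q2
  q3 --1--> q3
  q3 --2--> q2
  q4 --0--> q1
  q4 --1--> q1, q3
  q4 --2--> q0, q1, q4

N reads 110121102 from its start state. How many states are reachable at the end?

5

Start: {q3}
read 1: {q3}
read 1: {q3}
read 0: {q2}
read 1: {q0, q1}
read 2: {q0, q4}
read 1: {q1, q2, q3}
read 1: {q0, q1, q3, q4}
read 0: {q1, q2, q4}
read 2: {q0, q1, q2, q3, q4}
Final reachable set {q0, q1, q2, q3, q4} has 5 states.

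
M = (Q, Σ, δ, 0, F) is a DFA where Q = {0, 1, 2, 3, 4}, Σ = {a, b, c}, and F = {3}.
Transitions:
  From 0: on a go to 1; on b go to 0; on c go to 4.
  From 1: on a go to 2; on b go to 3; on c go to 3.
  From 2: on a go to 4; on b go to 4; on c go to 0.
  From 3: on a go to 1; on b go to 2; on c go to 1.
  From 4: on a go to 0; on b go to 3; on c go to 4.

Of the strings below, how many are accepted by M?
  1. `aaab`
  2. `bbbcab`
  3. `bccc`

1

`aaab`: accepted
`bbbcab`: rejected
`bccc`: rejected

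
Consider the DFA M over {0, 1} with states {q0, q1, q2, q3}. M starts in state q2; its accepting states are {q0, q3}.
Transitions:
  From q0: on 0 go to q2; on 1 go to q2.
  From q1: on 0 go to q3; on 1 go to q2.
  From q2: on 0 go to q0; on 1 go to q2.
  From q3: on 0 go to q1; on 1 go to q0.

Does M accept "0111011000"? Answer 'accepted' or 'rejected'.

accepted

q2 --0--> q0
q0 --1--> q2
q2 --1--> q2
q2 --1--> q2
q2 --0--> q0
q0 --1--> q2
q2 --1--> q2
q2 --0--> q0
q0 --0--> q2
q2 --0--> q0
End in state q0, which is an accepting state.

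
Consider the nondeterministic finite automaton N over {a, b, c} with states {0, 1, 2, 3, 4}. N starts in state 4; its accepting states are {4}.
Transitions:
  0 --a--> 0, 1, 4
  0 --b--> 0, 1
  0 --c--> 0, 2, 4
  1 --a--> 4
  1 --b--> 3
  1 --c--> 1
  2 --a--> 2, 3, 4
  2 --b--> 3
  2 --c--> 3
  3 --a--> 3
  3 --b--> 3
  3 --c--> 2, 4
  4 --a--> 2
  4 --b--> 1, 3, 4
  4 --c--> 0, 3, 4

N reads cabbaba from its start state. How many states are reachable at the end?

5

Start: {4}
read c: {0, 3, 4}
read a: {0, 1, 2, 3, 4}
read b: {0, 1, 3, 4}
read b: {0, 1, 3, 4}
read a: {0, 1, 2, 3, 4}
read b: {0, 1, 3, 4}
read a: {0, 1, 2, 3, 4}
Final reachable set {0, 1, 2, 3, 4} has 5 states.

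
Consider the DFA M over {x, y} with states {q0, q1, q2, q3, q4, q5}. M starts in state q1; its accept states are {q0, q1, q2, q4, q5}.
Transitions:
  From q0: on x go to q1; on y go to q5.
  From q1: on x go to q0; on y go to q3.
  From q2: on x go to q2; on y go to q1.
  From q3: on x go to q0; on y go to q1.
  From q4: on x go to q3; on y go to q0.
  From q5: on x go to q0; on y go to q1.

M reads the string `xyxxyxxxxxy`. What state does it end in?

q5

q1 --x--> q0
q0 --y--> q5
q5 --x--> q0
q0 --x--> q1
q1 --y--> q3
q3 --x--> q0
q0 --x--> q1
q1 --x--> q0
q0 --x--> q1
q1 --x--> q0
q0 --y--> q5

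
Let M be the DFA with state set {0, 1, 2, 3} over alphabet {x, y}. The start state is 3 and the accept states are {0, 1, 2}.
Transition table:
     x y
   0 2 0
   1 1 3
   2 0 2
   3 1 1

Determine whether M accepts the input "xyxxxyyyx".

accepted

3 --x--> 1
1 --y--> 3
3 --x--> 1
1 --x--> 1
1 --x--> 1
1 --y--> 3
3 --y--> 1
1 --y--> 3
3 --x--> 1
End in state 1, which is an accepting state.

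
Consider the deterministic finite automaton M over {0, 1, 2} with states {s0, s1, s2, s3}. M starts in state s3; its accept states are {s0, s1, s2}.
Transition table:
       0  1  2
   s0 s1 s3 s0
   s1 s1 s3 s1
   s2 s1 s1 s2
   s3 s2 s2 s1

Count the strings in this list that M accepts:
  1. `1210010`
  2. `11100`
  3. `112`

3

`1210010`: accepted
`11100`: accepted
`112`: accepted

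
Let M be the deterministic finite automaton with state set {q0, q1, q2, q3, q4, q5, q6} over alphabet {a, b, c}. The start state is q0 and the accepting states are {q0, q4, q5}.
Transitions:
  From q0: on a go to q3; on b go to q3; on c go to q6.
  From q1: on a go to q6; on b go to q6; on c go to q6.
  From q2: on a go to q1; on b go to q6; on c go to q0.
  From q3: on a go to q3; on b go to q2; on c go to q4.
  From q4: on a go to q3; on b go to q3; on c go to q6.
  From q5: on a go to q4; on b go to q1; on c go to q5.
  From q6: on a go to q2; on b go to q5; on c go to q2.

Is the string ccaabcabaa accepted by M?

q0 --c--> q6
q6 --c--> q2
q2 --a--> q1
q1 --a--> q6
q6 --b--> q5
q5 --c--> q5
q5 --a--> q4
q4 --b--> q3
q3 --a--> q3
q3 --a--> q3
End in state q3, which is not an accepting state.

rejected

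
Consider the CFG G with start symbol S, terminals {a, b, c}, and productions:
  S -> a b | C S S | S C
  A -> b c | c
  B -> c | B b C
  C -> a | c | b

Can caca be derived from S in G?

no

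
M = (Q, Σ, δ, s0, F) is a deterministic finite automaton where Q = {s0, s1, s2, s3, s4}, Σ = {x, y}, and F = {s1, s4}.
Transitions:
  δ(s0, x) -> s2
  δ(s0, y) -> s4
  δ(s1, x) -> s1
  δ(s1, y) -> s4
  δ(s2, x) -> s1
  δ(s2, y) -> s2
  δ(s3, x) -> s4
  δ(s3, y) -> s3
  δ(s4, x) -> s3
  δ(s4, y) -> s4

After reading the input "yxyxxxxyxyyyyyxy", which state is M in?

s3

s0 --y--> s4
s4 --x--> s3
s3 --y--> s3
s3 --x--> s4
s4 --x--> s3
s3 --x--> s4
s4 --x--> s3
s3 --y--> s3
s3 --x--> s4
s4 --y--> s4
s4 --y--> s4
s4 --y--> s4
s4 --y--> s4
s4 --y--> s4
s4 --x--> s3
s3 --y--> s3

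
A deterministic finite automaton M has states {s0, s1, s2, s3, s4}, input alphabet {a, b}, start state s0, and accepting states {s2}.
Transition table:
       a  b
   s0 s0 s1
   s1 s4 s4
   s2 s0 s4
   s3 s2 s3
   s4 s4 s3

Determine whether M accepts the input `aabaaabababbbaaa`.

s0 --a--> s0
s0 --a--> s0
s0 --b--> s1
s1 --a--> s4
s4 --a--> s4
s4 --a--> s4
s4 --b--> s3
s3 --a--> s2
s2 --b--> s4
s4 --a--> s4
s4 --b--> s3
s3 --b--> s3
s3 --b--> s3
s3 --a--> s2
s2 --a--> s0
s0 --a--> s0
End in state s0, which is not an accepting state.

rejected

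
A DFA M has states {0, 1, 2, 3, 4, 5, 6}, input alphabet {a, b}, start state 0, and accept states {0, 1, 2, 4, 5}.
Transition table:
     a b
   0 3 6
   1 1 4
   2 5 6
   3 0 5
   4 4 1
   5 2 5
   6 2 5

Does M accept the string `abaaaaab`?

0 --a--> 3
3 --b--> 5
5 --a--> 2
2 --a--> 5
5 --a--> 2
2 --a--> 5
5 --a--> 2
2 --b--> 6
End in state 6, which is not an accepting state.

rejected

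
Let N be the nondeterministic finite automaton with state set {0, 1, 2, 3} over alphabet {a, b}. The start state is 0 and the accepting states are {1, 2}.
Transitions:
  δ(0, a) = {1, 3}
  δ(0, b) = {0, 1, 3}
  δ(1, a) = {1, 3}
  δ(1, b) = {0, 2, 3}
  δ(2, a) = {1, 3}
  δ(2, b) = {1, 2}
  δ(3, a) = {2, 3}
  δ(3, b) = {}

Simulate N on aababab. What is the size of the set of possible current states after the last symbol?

4

Start: {0}
read a: {1, 3}
read a: {1, 2, 3}
read b: {0, 1, 2, 3}
read a: {1, 2, 3}
read b: {0, 1, 2, 3}
read a: {1, 2, 3}
read b: {0, 1, 2, 3}
Final reachable set {0, 1, 2, 3} has 4 states.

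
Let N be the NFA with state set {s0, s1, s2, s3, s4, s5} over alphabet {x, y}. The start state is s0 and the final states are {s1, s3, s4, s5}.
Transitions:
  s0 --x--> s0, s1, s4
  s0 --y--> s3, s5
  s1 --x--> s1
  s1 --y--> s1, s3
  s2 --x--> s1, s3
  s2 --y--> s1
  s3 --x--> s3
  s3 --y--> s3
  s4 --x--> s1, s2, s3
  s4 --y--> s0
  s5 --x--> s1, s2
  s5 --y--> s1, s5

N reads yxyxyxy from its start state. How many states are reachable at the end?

Start: {s0}
read y: {s3, s5}
read x: {s1, s2, s3}
read y: {s1, s3}
read x: {s1, s3}
read y: {s1, s3}
read x: {s1, s3}
read y: {s1, s3}
Final reachable set {s1, s3} has 2 states.

2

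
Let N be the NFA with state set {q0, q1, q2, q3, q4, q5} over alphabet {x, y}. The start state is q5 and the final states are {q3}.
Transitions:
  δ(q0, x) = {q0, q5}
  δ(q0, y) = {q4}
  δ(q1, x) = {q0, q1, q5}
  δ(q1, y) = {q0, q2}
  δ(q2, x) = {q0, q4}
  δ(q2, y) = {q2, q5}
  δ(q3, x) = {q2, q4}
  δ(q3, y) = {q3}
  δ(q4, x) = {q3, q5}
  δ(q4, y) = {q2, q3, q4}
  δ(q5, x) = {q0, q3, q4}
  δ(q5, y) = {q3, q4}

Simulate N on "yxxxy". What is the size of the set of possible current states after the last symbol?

4

Start: {q5}
read y: {q3, q4}
read x: {q2, q3, q4, q5}
read x: {q0, q2, q3, q4, q5}
read x: {q0, q2, q3, q4, q5}
read y: {q2, q3, q4, q5}
Final reachable set {q2, q3, q4, q5} has 4 states.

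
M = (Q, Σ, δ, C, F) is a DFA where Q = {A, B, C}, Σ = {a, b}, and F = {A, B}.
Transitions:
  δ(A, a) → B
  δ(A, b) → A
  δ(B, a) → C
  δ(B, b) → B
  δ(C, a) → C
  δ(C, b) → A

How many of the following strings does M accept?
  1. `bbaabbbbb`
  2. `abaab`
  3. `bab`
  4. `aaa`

3

`bbaabbbbb`: accepted
`abaab`: accepted
`bab`: accepted
`aaa`: rejected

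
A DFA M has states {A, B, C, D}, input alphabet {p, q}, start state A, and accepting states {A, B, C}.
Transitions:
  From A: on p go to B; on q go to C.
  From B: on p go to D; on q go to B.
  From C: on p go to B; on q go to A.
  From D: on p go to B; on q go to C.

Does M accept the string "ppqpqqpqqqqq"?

A --p--> B
B --p--> D
D --q--> C
C --p--> B
B --q--> B
B --q--> B
B --p--> D
D --q--> C
C --q--> A
A --q--> C
C --q--> A
A --q--> C
End in state C, which is an accepting state.

accepted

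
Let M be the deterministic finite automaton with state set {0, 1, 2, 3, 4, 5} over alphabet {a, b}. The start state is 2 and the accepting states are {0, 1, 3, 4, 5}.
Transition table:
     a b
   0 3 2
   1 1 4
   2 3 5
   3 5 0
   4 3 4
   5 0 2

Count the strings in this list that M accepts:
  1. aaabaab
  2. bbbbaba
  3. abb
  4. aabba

2

aaabaab: rejected
bbbbaba: accepted
abb: rejected
aabba: accepted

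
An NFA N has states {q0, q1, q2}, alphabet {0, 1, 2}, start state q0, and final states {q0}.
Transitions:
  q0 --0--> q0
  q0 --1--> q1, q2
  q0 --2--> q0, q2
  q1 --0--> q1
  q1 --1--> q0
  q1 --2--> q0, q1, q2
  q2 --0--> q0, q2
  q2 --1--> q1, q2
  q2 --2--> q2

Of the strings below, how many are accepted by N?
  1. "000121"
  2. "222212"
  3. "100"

3

"000121": accepted
"222212": accepted
"100": accepted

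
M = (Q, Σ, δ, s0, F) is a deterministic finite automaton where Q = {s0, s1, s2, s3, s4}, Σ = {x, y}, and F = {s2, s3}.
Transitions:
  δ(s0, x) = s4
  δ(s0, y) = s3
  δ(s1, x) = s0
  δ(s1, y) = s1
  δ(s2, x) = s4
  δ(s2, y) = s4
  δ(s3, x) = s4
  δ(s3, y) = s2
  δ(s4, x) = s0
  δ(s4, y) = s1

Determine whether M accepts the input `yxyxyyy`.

s0 --y--> s3
s3 --x--> s4
s4 --y--> s1
s1 --x--> s0
s0 --y--> s3
s3 --y--> s2
s2 --y--> s4
End in state s4, which is not an accepting state.

rejected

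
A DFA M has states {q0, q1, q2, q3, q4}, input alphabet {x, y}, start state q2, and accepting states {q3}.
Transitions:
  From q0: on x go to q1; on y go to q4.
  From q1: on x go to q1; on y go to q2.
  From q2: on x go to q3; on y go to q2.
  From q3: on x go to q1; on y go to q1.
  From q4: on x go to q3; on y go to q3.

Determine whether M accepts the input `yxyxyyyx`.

accepted

q2 --y--> q2
q2 --x--> q3
q3 --y--> q1
q1 --x--> q1
q1 --y--> q2
q2 --y--> q2
q2 --y--> q2
q2 --x--> q3
End in state q3, which is an accepting state.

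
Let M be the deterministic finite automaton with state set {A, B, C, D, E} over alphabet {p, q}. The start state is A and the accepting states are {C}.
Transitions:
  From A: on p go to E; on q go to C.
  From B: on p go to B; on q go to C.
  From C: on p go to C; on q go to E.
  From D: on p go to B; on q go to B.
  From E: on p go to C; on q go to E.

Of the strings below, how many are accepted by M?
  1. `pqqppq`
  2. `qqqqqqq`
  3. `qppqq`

0

`pqqppq`: rejected
`qqqqqqq`: rejected
`qppqq`: rejected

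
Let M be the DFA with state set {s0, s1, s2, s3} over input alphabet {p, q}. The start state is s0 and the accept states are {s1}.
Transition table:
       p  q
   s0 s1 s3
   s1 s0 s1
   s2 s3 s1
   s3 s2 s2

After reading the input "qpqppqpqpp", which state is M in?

s0 --q--> s3
s3 --p--> s2
s2 --q--> s1
s1 --p--> s0
s0 --p--> s1
s1 --q--> s1
s1 --p--> s0
s0 --q--> s3
s3 --p--> s2
s2 --p--> s3

s3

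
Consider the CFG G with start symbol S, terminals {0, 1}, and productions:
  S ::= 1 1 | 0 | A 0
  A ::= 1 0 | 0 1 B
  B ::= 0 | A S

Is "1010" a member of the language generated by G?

no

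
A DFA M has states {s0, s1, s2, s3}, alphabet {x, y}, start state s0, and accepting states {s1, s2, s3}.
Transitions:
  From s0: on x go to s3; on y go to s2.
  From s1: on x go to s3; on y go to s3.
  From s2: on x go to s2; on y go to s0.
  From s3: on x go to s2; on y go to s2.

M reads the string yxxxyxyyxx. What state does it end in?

s2

s0 --y--> s2
s2 --x--> s2
s2 --x--> s2
s2 --x--> s2
s2 --y--> s0
s0 --x--> s3
s3 --y--> s2
s2 --y--> s0
s0 --x--> s3
s3 --x--> s2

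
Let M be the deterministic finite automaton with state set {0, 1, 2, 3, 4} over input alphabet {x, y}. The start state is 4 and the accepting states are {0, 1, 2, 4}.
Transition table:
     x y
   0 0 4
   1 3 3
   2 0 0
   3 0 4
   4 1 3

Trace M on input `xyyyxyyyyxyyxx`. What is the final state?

0

4 --x--> 1
1 --y--> 3
3 --y--> 4
4 --y--> 3
3 --x--> 0
0 --y--> 4
4 --y--> 3
3 --y--> 4
4 --y--> 3
3 --x--> 0
0 --y--> 4
4 --y--> 3
3 --x--> 0
0 --x--> 0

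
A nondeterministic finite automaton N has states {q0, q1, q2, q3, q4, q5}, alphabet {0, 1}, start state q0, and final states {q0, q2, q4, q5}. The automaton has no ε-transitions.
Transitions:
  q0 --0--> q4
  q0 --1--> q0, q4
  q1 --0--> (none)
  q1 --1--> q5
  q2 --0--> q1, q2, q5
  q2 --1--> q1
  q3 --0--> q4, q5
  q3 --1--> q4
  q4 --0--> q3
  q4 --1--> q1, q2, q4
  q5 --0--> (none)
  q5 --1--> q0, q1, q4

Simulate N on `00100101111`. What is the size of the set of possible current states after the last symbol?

Start: {q0}
read 0: {q4}
read 0: {q3}
read 1: {q4}
read 0: {q3}
read 0: {q4, q5}
read 1: {q0, q1, q2, q4}
read 0: {q1, q2, q3, q4, q5}
read 1: {q0, q1, q2, q4, q5}
read 1: {q0, q1, q2, q4, q5}
read 1: {q0, q1, q2, q4, q5}
read 1: {q0, q1, q2, q4, q5}
Final reachable set {q0, q1, q2, q4, q5} has 5 states.

5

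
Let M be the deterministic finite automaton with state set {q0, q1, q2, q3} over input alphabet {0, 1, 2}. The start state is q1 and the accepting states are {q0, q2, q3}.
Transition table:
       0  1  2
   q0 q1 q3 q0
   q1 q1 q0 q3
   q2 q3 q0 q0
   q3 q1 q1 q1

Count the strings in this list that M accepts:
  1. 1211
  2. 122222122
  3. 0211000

1

1211: rejected
122222122: accepted
0211000: rejected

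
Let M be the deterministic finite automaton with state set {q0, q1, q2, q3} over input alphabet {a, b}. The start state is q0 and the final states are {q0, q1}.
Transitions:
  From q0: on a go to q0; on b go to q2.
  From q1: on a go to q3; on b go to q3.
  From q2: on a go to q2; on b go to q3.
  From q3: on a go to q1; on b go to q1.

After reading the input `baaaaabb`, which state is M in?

q0 --b--> q2
q2 --a--> q2
q2 --a--> q2
q2 --a--> q2
q2 --a--> q2
q2 --a--> q2
q2 --b--> q3
q3 --b--> q1

q1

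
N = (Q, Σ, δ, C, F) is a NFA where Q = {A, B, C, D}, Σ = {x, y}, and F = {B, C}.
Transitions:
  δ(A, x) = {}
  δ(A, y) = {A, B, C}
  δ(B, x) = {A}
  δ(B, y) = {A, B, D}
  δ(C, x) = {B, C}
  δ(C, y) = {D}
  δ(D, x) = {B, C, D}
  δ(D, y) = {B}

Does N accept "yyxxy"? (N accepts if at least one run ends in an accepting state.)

rejected

Start: {C}
read y: {D}
read y: {B}
read x: {A}
read x: {}
The reachable set is empty and stays empty for the remaining 1 symbol.
Reachable ∩ accepting = {} — empty.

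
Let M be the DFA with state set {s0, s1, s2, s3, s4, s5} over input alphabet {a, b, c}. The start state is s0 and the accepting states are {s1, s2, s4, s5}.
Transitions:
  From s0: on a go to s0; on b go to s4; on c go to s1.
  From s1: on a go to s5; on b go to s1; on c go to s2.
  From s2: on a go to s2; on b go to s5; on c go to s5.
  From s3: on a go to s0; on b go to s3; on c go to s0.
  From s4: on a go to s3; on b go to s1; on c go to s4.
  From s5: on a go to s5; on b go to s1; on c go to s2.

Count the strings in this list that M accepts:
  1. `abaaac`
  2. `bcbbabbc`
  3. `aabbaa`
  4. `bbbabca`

`abaaac`: accepted
`bcbbabbc`: accepted
`aabbaa`: accepted
`bbbabca`: accepted

4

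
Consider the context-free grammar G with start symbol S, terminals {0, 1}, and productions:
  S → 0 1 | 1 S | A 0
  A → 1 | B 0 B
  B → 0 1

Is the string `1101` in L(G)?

yes

S ⇒ 1S ⇒ 11S ⇒ 1101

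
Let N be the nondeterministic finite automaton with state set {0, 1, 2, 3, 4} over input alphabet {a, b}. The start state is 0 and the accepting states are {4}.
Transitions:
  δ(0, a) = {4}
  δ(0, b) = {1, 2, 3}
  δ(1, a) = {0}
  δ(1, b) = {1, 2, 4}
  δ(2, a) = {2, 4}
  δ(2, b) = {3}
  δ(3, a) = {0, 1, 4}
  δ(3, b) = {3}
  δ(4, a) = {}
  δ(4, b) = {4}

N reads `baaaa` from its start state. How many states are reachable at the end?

Start: {0}
read b: {1, 2, 3}
read a: {0, 1, 2, 4}
read a: {0, 2, 4}
read a: {2, 4}
read a: {2, 4}
Final reachable set {2, 4} has 2 states.

2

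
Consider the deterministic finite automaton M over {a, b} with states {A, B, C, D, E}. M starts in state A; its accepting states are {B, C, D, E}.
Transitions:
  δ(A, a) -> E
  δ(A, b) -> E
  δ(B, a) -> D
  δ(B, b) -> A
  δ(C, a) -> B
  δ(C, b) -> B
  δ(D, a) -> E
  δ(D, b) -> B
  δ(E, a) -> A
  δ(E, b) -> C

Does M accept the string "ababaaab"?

accepted

A --a--> E
E --b--> C
C --a--> B
B --b--> A
A --a--> E
E --a--> A
A --a--> E
E --b--> C
End in state C, which is an accepting state.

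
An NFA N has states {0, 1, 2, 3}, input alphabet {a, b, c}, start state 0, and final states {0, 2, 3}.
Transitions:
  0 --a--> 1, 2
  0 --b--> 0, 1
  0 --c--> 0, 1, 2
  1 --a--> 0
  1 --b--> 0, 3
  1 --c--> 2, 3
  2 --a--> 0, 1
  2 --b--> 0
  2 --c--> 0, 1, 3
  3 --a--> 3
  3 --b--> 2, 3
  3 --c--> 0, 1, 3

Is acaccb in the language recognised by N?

accepted

Start: {0}
read a: {1, 2}
read c: {0, 1, 2, 3}
read a: {0, 1, 2, 3}
read c: {0, 1, 2, 3}
read c: {0, 1, 2, 3}
read b: {0, 1, 2, 3}
Reachable ∩ accepting = {0, 2, 3} — nonempty.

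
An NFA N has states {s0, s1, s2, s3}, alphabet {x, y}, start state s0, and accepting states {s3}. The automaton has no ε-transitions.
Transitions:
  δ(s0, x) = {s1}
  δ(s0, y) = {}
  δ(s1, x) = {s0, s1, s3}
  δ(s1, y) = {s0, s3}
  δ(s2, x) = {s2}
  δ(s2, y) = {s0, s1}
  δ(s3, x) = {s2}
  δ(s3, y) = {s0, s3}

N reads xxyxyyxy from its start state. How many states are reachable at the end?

Start: {s0}
read x: {s1}
read x: {s0, s1, s3}
read y: {s0, s3}
read x: {s1, s2}
read y: {s0, s1, s3}
read y: {s0, s3}
read x: {s1, s2}
read y: {s0, s1, s3}
Final reachable set {s0, s1, s3} has 3 states.

3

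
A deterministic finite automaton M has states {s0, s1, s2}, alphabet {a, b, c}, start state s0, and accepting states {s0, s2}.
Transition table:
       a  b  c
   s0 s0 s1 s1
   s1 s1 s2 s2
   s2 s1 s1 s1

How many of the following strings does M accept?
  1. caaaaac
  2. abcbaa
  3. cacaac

2

caaaaac: accepted
abcbaa: rejected
cacaac: accepted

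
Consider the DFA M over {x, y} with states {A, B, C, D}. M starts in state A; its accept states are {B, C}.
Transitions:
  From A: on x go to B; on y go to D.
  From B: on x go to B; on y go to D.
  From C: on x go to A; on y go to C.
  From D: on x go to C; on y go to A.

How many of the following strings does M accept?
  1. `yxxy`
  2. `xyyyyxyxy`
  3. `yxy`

`yxxy`: rejected
`xyyyyxyxy`: accepted
`yxy`: accepted

2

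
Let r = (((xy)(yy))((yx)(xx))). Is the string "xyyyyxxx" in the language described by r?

Split as xyyy·yxxx: ((xy)(yy)) matches xyyy and ((yx)(xx)) matches yxxx.

yes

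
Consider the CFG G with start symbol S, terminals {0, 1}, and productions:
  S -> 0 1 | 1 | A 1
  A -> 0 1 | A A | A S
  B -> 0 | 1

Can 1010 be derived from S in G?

no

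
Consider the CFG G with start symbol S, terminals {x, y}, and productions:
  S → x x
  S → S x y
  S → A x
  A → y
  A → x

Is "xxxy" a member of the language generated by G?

S ⇒ Sxy ⇒ Axxy ⇒ xxxy

yes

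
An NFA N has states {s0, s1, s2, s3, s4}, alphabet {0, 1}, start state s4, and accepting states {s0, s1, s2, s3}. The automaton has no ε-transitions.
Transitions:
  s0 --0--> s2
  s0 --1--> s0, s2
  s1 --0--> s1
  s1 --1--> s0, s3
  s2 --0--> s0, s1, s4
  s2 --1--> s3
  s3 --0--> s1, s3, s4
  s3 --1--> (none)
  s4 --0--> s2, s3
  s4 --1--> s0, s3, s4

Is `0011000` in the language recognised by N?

Start: {s4}
read 0: {s2, s3}
read 0: {s0, s1, s3, s4}
read 1: {s0, s2, s3, s4}
read 1: {s0, s2, s3, s4}
read 0: {s0, s1, s2, s3, s4}
read 0: {s0, s1, s2, s3, s4}
read 0: {s0, s1, s2, s3, s4}
Reachable ∩ accepting = {s0, s1, s2, s3} — nonempty.

accepted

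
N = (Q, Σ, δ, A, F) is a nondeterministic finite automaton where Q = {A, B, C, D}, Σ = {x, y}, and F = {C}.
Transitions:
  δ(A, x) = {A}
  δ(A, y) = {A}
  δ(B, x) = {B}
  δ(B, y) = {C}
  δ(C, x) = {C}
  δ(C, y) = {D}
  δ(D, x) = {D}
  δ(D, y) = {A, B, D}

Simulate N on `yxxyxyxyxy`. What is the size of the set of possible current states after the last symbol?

1

Start: {A}
read y: {A}
read x: {A}
read x: {A}
read y: {A}
read x: {A}
read y: {A}
read x: {A}
read y: {A}
read x: {A}
read y: {A}
Final reachable set {A} has 1 state.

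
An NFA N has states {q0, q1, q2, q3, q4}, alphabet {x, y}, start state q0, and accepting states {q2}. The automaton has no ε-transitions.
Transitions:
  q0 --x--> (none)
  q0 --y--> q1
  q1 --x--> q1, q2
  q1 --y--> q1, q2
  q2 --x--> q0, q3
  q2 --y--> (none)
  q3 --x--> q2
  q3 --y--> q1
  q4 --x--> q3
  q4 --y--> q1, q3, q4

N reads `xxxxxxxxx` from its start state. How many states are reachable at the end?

Start: {q0}
read x: {}
The reachable set is empty and stays empty for the remaining 8 symbols.
Final reachable set {} has 0 states.

0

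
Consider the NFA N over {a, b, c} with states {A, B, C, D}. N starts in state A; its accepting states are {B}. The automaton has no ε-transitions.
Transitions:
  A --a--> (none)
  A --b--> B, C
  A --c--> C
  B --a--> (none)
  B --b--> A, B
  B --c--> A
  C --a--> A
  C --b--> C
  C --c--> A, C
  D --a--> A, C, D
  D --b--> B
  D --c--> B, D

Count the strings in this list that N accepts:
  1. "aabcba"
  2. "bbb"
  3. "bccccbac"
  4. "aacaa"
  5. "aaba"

"aabcba": rejected
"bbb": accepted
"bccccbac": rejected
"aacaa": rejected
"aaba": rejected

1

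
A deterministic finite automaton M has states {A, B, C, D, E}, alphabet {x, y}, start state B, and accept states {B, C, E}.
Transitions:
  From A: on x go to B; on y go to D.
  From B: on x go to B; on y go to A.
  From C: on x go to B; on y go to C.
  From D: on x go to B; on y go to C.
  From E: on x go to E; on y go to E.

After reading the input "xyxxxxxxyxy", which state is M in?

B --x--> B
B --y--> A
A --x--> B
B --x--> B
B --x--> B
B --x--> B
B --x--> B
B --x--> B
B --y--> A
A --x--> B
B --y--> A

A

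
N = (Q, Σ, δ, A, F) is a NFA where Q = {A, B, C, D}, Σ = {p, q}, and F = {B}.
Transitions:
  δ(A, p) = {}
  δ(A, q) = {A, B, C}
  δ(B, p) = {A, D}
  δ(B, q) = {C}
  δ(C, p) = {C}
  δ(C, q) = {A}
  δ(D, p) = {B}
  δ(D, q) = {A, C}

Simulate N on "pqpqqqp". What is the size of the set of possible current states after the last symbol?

0

Start: {A}
read p: {}
The reachable set is empty and stays empty for the remaining 6 symbols.
Final reachable set {} has 0 states.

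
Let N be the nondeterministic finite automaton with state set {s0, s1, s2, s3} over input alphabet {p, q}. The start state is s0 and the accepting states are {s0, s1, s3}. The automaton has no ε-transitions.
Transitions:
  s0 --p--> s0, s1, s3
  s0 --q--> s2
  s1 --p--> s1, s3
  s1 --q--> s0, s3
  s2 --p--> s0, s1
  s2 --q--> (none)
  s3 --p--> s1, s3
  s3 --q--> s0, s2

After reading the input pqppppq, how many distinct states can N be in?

3

Start: {s0}
read p: {s0, s1, s3}
read q: {s0, s2, s3}
read p: {s0, s1, s3}
read p: {s0, s1, s3}
read p: {s0, s1, s3}
read p: {s0, s1, s3}
read q: {s0, s2, s3}
Final reachable set {s0, s2, s3} has 3 states.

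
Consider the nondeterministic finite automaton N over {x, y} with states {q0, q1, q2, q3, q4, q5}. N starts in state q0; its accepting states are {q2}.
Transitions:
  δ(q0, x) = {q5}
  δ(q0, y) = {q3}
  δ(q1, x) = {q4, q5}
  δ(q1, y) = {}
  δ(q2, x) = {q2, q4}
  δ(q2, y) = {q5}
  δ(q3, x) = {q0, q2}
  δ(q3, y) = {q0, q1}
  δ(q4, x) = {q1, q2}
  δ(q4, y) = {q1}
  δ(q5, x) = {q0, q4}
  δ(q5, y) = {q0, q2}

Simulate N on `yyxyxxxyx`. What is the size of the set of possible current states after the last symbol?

Start: {q0}
read y: {q3}
read y: {q0, q1}
read x: {q4, q5}
read y: {q0, q1, q2}
read x: {q2, q4, q5}
read x: {q0, q1, q2, q4}
read x: {q1, q2, q4, q5}
read y: {q0, q1, q2, q5}
read x: {q0, q2, q4, q5}
Final reachable set {q0, q2, q4, q5} has 4 states.

4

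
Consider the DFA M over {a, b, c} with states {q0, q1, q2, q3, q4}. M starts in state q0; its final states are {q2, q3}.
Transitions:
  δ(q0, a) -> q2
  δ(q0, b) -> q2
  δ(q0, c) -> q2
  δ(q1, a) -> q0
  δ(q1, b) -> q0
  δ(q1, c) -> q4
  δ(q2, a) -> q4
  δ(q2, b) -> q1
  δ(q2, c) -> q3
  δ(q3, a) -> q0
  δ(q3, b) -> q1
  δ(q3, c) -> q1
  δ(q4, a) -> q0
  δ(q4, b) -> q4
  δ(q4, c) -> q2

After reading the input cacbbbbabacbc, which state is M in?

q0 --c--> q2
q2 --a--> q4
q4 --c--> q2
q2 --b--> q1
q1 --b--> q0
q0 --b--> q2
q2 --b--> q1
q1 --a--> q0
q0 --b--> q2
q2 --a--> q4
q4 --c--> q2
q2 --b--> q1
q1 --c--> q4

q4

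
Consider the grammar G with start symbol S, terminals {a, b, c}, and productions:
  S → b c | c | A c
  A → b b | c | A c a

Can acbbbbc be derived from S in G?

no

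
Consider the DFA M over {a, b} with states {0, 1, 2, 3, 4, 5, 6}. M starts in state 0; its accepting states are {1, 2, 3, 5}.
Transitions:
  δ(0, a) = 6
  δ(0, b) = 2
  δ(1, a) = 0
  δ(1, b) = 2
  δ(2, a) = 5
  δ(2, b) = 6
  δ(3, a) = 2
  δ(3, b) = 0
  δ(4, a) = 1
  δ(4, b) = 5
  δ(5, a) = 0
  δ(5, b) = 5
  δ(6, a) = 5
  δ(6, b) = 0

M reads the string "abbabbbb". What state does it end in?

0 --a--> 6
6 --b--> 0
0 --b--> 2
2 --a--> 5
5 --b--> 5
5 --b--> 5
5 --b--> 5
5 --b--> 5

5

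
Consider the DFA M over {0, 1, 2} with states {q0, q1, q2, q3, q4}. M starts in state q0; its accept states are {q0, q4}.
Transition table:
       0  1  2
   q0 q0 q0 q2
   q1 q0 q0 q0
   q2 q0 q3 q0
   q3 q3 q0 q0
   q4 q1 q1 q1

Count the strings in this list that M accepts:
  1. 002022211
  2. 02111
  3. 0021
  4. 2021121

002022211: accepted
02111: accepted
0021: rejected
2021121: rejected

2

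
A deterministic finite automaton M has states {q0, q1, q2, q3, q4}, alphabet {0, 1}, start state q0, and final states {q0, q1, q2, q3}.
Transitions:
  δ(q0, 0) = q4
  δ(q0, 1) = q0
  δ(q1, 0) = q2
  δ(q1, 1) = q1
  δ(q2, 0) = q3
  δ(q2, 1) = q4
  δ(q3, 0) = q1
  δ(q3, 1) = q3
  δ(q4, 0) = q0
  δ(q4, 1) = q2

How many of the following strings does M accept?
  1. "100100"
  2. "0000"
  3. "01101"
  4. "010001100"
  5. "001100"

5

"100100": accepted
"0000": accepted
"01101": accepted
"010001100": accepted
"001100": accepted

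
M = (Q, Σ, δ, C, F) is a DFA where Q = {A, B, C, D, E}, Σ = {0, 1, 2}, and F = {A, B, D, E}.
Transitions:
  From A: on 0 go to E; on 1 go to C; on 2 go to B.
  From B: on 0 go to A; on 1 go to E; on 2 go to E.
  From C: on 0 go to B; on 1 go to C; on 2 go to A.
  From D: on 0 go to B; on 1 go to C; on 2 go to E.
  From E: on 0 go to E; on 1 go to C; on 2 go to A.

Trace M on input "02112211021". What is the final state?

C

C --0--> B
B --2--> E
E --1--> C
C --1--> C
C --2--> A
A --2--> B
B --1--> E
E --1--> C
C --0--> B
B --2--> E
E --1--> C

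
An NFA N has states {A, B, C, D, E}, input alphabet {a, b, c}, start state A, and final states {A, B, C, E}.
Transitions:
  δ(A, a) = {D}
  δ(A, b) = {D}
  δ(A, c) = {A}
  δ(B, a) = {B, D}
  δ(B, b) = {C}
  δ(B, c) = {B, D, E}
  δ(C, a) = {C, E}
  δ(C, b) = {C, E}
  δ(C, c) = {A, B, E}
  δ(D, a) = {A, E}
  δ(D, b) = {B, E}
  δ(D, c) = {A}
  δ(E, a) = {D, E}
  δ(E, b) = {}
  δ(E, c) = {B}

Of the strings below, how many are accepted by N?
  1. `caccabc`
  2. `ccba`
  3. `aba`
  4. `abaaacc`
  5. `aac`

5

`caccabc`: accepted
`ccba`: accepted
`aba`: accepted
`abaaacc`: accepted
`aac`: accepted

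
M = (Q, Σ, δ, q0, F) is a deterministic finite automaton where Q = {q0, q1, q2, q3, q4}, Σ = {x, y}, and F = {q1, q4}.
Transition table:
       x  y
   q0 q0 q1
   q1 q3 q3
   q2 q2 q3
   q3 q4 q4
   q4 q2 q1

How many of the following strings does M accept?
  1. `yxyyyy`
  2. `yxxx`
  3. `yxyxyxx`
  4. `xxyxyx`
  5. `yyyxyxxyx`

2

`yxyyyy`: accepted
`yxxx`: rejected
`yxyxyxx`: rejected
`xxyxyx`: rejected
`yyyxyxxyx`: accepted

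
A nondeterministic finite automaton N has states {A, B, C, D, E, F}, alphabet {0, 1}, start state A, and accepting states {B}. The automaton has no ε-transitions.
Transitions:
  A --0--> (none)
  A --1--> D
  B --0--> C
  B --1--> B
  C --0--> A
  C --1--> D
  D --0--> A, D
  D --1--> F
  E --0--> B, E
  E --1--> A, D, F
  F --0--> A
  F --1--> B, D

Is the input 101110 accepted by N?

Start: {A}
read 1: {D}
read 0: {A, D}
read 1: {D, F}
read 1: {B, D, F}
read 1: {B, D, F}
read 0: {A, C, D}
Reachable ∩ accepting = {} — empty.

rejected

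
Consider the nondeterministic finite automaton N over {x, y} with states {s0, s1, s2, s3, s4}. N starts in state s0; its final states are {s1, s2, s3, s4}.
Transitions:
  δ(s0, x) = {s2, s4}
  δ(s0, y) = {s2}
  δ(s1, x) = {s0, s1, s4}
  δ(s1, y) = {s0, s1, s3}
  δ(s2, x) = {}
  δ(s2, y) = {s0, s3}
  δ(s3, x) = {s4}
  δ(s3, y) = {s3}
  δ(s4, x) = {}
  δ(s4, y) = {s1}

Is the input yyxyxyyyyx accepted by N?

accepted

Start: {s0}
read y: {s2}
read y: {s0, s3}
read x: {s2, s4}
read y: {s0, s1, s3}
read x: {s0, s1, s2, s4}
read y: {s0, s1, s2, s3}
read y: {s0, s1, s2, s3}
read y: {s0, s1, s2, s3}
read y: {s0, s1, s2, s3}
read x: {s0, s1, s2, s4}
Reachable ∩ accepting = {s1, s2, s4} — nonempty.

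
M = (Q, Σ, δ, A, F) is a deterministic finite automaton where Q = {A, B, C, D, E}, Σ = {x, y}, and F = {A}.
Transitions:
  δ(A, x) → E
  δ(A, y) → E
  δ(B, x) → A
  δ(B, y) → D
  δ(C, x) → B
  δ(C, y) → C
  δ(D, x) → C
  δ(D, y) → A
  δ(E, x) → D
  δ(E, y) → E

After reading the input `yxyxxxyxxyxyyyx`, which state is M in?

A --y--> E
E --x--> D
D --y--> A
A --x--> E
E --x--> D
D --x--> C
C --y--> C
C --x--> B
B --x--> A
A --y--> E
E --x--> D
D --y--> A
A --y--> E
E --y--> E
E --x--> D

D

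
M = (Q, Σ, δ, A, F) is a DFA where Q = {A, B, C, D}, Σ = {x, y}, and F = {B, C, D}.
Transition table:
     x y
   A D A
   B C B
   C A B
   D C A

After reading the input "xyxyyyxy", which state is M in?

A

A --x--> D
D --y--> A
A --x--> D
D --y--> A
A --y--> A
A --y--> A
A --x--> D
D --y--> A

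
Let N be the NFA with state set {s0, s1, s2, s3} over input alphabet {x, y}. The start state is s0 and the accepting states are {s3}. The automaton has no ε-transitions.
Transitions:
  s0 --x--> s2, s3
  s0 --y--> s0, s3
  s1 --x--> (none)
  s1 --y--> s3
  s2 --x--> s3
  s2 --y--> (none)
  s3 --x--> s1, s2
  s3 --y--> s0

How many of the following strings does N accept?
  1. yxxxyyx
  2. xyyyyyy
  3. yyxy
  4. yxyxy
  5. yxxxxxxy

yxxxyyx: accepted
xyyyyyy: accepted
yyxy: accepted
yxyxy: accepted
yxxxxxxy: accepted

5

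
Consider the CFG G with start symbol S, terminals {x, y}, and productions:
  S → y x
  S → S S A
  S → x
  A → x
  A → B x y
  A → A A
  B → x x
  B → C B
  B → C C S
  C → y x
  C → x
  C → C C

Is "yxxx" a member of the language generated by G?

S ⇒ SSA ⇒ yxSA ⇒ yxxA ⇒ yxxx

yes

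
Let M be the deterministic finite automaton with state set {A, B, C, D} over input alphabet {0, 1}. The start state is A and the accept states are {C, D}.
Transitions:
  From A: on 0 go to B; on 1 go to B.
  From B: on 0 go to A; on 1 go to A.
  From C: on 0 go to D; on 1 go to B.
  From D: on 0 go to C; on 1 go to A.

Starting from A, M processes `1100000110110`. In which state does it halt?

A --1--> B
B --1--> A
A --0--> B
B --0--> A
A --0--> B
B --0--> A
A --0--> B
B --1--> A
A --1--> B
B --0--> A
A --1--> B
B --1--> A
A --0--> B

B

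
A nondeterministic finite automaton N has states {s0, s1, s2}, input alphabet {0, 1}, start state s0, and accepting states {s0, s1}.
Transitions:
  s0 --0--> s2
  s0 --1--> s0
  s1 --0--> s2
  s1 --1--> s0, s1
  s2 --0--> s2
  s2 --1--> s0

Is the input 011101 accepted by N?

Start: {s0}
read 0: {s2}
read 1: {s0}
read 1: {s0}
read 1: {s0}
read 0: {s2}
read 1: {s0}
Reachable ∩ accepting = {s0} — nonempty.

accepted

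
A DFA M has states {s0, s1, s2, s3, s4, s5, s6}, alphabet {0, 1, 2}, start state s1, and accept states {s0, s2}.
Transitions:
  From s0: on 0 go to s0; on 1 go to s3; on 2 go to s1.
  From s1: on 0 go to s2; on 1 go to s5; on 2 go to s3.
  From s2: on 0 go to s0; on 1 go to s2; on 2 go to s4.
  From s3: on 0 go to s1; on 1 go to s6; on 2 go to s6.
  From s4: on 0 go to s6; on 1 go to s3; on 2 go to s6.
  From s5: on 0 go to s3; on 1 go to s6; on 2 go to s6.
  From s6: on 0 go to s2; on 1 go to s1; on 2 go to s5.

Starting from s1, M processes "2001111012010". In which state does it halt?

s1 --2--> s3
s3 --0--> s1
s1 --0--> s2
s2 --1--> s2
s2 --1--> s2
s2 --1--> s2
s2 --1--> s2
s2 --0--> s0
s0 --1--> s3
s3 --2--> s6
s6 --0--> s2
s2 --1--> s2
s2 --0--> s0

s0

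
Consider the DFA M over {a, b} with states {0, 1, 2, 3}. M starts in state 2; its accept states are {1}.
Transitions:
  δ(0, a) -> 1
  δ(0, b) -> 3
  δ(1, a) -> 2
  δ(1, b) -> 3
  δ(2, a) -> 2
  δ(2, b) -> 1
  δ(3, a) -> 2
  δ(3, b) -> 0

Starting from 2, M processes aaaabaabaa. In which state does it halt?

2

2 --a--> 2
2 --a--> 2
2 --a--> 2
2 --a--> 2
2 --b--> 1
1 --a--> 2
2 --a--> 2
2 --b--> 1
1 --a--> 2
2 --a--> 2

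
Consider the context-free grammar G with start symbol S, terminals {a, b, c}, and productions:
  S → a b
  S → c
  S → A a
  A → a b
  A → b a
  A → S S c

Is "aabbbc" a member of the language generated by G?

no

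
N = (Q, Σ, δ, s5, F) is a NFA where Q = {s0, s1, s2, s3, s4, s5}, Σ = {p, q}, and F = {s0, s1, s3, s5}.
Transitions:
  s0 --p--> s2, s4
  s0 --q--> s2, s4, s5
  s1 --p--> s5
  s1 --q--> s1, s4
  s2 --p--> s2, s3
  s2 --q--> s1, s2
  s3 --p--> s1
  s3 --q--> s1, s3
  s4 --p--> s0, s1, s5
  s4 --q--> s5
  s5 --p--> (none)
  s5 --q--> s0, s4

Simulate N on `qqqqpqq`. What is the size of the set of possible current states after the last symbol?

6

Start: {s5}
read q: {s0, s4}
read q: {s2, s4, s5}
read q: {s0, s1, s2, s4, s5}
read q: {s0, s1, s2, s4, s5}
read p: {s0, s1, s2, s3, s4, s5}
read q: {s0, s1, s2, s3, s4, s5}
read q: {s0, s1, s2, s3, s4, s5}
Final reachable set {s0, s1, s2, s3, s4, s5} has 6 states.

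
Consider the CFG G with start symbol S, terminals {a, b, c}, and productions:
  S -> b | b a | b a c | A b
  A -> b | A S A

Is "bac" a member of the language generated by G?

yes

S ⇒ bac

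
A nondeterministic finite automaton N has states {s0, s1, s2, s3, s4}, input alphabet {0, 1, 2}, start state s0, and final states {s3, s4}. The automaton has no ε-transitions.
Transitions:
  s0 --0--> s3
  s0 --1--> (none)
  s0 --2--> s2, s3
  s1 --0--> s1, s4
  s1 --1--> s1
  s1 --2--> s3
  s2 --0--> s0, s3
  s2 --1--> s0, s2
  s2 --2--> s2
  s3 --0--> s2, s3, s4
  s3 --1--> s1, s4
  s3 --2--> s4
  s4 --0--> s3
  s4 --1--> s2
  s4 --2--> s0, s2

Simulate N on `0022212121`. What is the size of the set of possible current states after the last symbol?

Start: {s0}
read 0: {s3}
read 0: {s2, s3, s4}
read 2: {s0, s2, s4}
read 2: {s0, s2, s3}
read 2: {s2, s3, s4}
read 1: {s0, s1, s2, s4}
read 2: {s0, s2, s3}
read 1: {s0, s1, s2, s4}
read 2: {s0, s2, s3}
read 1: {s0, s1, s2, s4}
Final reachable set {s0, s1, s2, s4} has 4 states.

4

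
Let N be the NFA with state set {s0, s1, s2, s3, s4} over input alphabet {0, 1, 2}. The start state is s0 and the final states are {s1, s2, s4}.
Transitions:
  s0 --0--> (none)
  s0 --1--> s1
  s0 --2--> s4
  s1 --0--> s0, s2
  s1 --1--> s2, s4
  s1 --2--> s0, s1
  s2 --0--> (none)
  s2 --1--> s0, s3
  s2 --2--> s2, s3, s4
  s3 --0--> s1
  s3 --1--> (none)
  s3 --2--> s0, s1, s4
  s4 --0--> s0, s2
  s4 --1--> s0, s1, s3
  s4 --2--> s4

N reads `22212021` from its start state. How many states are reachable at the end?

Start: {s0}
read 2: {s4}
read 2: {s4}
read 2: {s4}
read 1: {s0, s1, s3}
read 2: {s0, s1, s4}
read 0: {s0, s2}
read 2: {s2, s3, s4}
read 1: {s0, s1, s3}
Final reachable set {s0, s1, s3} has 3 states.

3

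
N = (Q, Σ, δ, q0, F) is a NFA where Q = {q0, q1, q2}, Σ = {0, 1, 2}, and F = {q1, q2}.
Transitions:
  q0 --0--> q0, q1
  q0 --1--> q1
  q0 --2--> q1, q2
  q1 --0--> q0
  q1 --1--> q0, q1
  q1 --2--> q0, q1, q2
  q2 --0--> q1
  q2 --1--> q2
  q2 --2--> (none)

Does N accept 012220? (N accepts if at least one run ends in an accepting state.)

accepted

Start: {q0}
read 0: {q0, q1}
read 1: {q0, q1}
read 2: {q0, q1, q2}
read 2: {q0, q1, q2}
read 2: {q0, q1, q2}
read 0: {q0, q1}
Reachable ∩ accepting = {q1} — nonempty.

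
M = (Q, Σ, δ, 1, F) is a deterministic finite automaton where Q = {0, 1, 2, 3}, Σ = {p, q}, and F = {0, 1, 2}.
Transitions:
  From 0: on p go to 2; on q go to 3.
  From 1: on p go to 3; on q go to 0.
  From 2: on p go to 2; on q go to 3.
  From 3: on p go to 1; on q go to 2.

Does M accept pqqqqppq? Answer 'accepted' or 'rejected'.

1 --p--> 3
3 --q--> 2
2 --q--> 3
3 --q--> 2
2 --q--> 3
3 --p--> 1
1 --p--> 3
3 --q--> 2
End in state 2, which is an accepting state.

accepted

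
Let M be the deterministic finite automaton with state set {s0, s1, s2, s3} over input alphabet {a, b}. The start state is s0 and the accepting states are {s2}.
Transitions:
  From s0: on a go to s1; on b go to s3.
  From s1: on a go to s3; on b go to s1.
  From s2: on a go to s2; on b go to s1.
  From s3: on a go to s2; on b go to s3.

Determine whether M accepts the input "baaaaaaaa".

s0 --b--> s3
s3 --a--> s2
s2 --a--> s2
s2 --a--> s2
s2 --a--> s2
s2 --a--> s2
s2 --a--> s2
s2 --a--> s2
s2 --a--> s2
End in state s2, which is an accepting state.

accepted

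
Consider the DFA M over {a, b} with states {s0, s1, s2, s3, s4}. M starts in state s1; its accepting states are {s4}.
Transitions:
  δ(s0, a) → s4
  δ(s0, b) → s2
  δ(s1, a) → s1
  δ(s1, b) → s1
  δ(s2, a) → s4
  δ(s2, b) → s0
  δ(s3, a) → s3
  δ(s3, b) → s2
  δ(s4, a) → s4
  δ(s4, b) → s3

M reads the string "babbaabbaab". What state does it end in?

s1

s1 --b--> s1
s1 --a--> s1
s1 --b--> s1
s1 --b--> s1
s1 --a--> s1
s1 --a--> s1
s1 --b--> s1
s1 --b--> s1
s1 --a--> s1
s1 --a--> s1
s1 --b--> s1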